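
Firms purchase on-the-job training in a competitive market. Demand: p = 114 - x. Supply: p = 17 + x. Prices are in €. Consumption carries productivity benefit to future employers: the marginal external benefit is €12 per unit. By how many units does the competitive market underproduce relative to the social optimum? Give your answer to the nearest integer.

6 units

Market equilibrium (private): 17 + x = 114 - x → x_m = 48.5000.
Social marginal benefit = demand + MEB = 126 - x.
Set SMB = MC: 126 - x = 17 + x → x* = 54.5000.
Gap = |48.5000 − 54.5000| = 6.0000.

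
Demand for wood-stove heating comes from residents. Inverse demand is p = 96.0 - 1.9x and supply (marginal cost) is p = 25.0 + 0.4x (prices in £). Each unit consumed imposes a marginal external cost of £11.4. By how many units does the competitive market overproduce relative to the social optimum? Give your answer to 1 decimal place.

Market equilibrium (private): 25.0 + 0.4x = 96.0 - 1.9x → x_m = 30.8696.
Social marginal benefit = demand − MEC = 84.6 - 1.9x.
Set SMB = MC: 84.6 - 1.9x = 25.0 + 0.4x → x* = 25.9130.
Gap = |30.8696 − 25.9130| = 4.9566.

5.0 units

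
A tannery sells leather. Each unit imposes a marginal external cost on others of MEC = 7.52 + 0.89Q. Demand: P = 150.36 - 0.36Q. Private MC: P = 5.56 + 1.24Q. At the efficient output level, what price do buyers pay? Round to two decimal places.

P = 130.51

Social marginal cost = private MC + MEC = 13.08 + 2.13Q.
Set SMC = demand: 13.08 + 2.13Q = 150.36 - 0.36Q → Q* = 55.1325.
Consumer price on the demand curve at Q*: 150.36 − 0.36×55.1325 = 130.5123.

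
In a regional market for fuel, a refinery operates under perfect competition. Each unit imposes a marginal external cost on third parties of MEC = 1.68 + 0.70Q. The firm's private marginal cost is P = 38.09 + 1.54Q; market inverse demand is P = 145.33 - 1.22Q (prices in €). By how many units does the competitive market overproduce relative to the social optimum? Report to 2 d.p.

Market equilibrium (private): 38.09 + 1.54Q = 145.33 - 1.22Q → Q_m = 38.8551.
Social marginal cost = private MC + MEC = 39.77 + 2.24Q.
Set SMC = demand: 39.77 + 2.24Q = 145.33 - 1.22Q → Q* = 30.5087.
Gap = |38.8551 − 30.5087| = 8.3464.

8.35 units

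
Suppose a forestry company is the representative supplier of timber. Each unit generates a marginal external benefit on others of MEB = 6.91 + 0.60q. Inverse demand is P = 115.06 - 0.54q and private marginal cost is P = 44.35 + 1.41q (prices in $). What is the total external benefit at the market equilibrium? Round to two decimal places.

Market equilibrium (private): 44.35 + 1.41q = 115.06 - 0.54q → q_m = 36.2615.
Total external benefit = ∫₀^{q_m} (6.91 + 0.60q) dq = 6.91×36.2615 + ½×0.60×36.2615² = 645.0359.

$645.04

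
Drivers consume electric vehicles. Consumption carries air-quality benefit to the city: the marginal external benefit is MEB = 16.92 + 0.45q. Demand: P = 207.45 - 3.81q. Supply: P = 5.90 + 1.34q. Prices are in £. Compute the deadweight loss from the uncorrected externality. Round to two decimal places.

Market equilibrium (private): 5.90 + 1.34q = 207.45 - 3.81q → q_m = 39.1359.
Social marginal benefit = demand + MEB = 224.37 - 3.36q.
Set SMB = MC: 224.37 - 3.36q = 5.90 + 1.34q → q* = 46.4830.
The welfare-loss triangle has base |q_m − q*| and height MEB(q_m) (the vertical gap between SMB and MC is zero at q* and MEB at q_m).
DWL = ½ × 7.3471 × 34.5312 = 126.8521.

DWL = £126.85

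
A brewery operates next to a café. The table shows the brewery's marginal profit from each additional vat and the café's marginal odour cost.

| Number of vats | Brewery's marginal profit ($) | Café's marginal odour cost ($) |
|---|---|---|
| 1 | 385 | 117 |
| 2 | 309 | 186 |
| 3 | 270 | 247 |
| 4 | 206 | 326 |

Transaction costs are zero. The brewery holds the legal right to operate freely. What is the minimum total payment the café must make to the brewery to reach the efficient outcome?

Left alone the brewery would choose level 4 (marginal profit stays positive).
Efficient level: k* = 3 (marginal profit ≥ marginal odour cost through 3).
The café must at least cover the brewery's forgone profit from cutting 4→3: 206 = 206.

$206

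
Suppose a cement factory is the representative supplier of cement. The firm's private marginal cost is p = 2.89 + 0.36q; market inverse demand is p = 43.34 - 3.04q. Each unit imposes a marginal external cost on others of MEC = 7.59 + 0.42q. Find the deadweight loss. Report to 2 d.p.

Market equilibrium (private): 2.89 + 0.36q = 43.34 - 3.04q → q_m = 11.8971.
Social marginal cost = private MC + MEC = 10.48 + 0.78q.
Set SMC = demand: 10.48 + 0.78q = 43.34 - 3.04q → q* = 8.6021.
The loss is the area between SMC and demand from q* to q_m; with linear curves that's a triangle of height MEC(q_m).
DWL = ½ × 3.2950 × 12.5868 = 20.7368.

DWL = 20.74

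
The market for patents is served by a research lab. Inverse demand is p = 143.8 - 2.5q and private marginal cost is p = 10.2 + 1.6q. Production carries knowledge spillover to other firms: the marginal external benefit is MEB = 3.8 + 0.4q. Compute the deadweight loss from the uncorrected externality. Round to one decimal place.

DWL = 38.3

Market equilibrium (private): 10.2 + 1.6q = 143.8 - 2.5q → q_m = 32.5854.
Social marginal cost = private MC − MEB = 6.4 + 1.2q.
Set SMC = demand: 6.4 + 1.2q = 143.8 - 2.5q → q* = 37.1351.
Between q* and q_m the wedge demand − SMC runs linearly from 0 to MEB(q_m), so the loss is a triangle.
DWL = ½ × 4.5497 × 16.8341 = 38.2951.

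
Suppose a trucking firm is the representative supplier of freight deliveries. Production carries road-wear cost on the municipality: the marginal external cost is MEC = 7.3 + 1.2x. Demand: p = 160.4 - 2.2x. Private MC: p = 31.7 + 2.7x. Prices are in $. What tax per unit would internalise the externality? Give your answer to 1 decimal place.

tax = $31.2 per unit

Social marginal cost = private MC + MEC = 39.0 + 3.9x.
Set SMC = demand: 39.0 + 3.9x = 160.4 - 2.2x → x* = 19.9016.
The Pigouvian tax equals MEC at x*: 7.3 + 1.2×19.9016 = 31.1819.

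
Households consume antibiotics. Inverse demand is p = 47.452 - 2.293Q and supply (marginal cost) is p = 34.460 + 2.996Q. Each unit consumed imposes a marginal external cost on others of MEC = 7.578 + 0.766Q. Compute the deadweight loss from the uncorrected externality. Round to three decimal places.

DWL = 7.389

Market equilibrium (private): 34.460 + 2.996Q = 47.452 - 2.293Q → Q_m = 2.4564.
Social marginal benefit = demand − MEC = 39.874 - 3.059Q.
Set SMB = MC: 39.874 - 3.059Q = 34.460 + 2.996Q → Q* = 0.8941.
The loss is the area between SMB and MC from Q* to Q_m; with linear curves that's a triangle of height MEC(Q_m).
DWL = ½ × 1.5623 × 9.4596 = 7.3894.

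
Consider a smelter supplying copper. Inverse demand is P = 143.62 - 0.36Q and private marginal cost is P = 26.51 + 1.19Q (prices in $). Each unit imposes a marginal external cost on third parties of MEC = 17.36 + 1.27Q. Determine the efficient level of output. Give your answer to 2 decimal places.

Q* = 35.37

Social marginal cost = private MC + MEC = 43.87 + 2.46Q.
Set SMC = demand: 43.87 + 2.46Q = 143.62 - 0.36Q → Q* = 35.3723.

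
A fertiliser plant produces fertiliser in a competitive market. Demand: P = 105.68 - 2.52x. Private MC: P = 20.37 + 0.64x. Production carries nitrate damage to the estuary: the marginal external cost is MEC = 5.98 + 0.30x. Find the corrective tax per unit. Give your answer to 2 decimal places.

tax = 12.86 per unit

Social marginal cost = private MC + MEC = 26.35 + 0.94x.
Set SMC = demand: 26.35 + 0.94x = 105.68 - 2.52x → x* = 22.9277.
The Pigouvian tax equals MEC at x*: 5.98 + 0.30×22.9277 = 12.8583.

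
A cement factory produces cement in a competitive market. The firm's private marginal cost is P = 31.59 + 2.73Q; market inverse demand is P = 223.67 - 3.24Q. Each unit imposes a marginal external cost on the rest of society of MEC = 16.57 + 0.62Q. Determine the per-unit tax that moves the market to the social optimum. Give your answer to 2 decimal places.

Social marginal cost = private MC + MEC = 48.16 + 3.35Q.
Set SMC = demand: 48.16 + 3.35Q = 223.67 - 3.24Q → Q* = 26.6328.
The Pigouvian tax equals MEC at Q*: 16.57 + 0.62×26.6328 = 33.0823.

tax = 33.08 per unit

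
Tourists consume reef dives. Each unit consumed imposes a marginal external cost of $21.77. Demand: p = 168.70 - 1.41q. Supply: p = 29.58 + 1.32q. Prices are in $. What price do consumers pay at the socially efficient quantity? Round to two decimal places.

P = $108.09

Social marginal benefit = demand − MEC = 146.93 - 1.41q.
Set SMB = MC: 146.93 - 1.41q = 29.58 + 1.32q → q* = 42.9853.
Consumer price on the demand curve at q*: 168.70 − 1.41×42.9853 = 108.0907.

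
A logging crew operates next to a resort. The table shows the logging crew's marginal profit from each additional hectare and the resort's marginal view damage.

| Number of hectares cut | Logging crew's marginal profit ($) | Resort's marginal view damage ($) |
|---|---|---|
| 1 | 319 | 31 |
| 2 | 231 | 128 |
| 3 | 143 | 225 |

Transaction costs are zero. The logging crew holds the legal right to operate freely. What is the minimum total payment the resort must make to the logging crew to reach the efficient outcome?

$143

Left alone the logging crew would choose level 3 (marginal profit stays positive).
Efficient level: k* = 2 (marginal profit ≥ marginal view damage through 2).
The resort must at least cover the logging crew's forgone profit from cutting 3→2: 143 = 143.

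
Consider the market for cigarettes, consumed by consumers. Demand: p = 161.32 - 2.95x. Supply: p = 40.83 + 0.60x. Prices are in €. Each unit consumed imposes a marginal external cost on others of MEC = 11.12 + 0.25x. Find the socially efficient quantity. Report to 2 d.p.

Social marginal benefit = demand − MEC = 150.20 - 3.20x.
Set SMB = MC: 150.20 - 3.20x = 40.83 + 0.60x → x* = 28.7816.

x* = 28.78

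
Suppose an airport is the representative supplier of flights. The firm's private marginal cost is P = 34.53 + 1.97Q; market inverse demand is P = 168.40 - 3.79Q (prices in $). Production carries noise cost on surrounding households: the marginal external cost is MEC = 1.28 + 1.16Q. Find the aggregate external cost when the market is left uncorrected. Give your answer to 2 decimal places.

Market equilibrium (private): 34.53 + 1.97Q = 168.40 - 3.79Q → Q_m = 23.2413.
Total external cost = ∫₀^{Q_m} (1.28 + 1.16Q) dQ = 1.28×23.2413 + ½×1.16×23.2413² = 343.0405.

$343.04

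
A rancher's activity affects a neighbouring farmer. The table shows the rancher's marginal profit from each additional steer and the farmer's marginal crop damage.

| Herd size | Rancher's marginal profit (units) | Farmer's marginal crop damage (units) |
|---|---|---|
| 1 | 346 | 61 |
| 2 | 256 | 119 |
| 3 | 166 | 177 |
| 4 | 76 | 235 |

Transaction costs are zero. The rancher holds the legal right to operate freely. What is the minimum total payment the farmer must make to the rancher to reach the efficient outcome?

Left alone the rancher would choose level 4 (marginal profit stays positive).
Efficient level: k* = 2 (marginal profit ≥ marginal crop damage through 2).
The farmer must at least cover the rancher's forgone profit from cutting 4→2: 166 + 76 = 242.

242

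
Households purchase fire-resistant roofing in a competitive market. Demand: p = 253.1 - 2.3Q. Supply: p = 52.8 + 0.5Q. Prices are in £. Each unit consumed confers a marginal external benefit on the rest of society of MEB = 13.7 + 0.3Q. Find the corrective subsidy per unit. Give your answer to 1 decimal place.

subsidy = £39.4 per unit

Social marginal benefit = demand + MEB = 266.8 - 2.0Q.
Set SMB = MC: 266.8 - 2.0Q = 52.8 + 0.5Q → Q* = 85.6000.
The Pigouvian subsidy equals MEB at Q*: 13.7 + 0.3×85.6000 = 39.3800.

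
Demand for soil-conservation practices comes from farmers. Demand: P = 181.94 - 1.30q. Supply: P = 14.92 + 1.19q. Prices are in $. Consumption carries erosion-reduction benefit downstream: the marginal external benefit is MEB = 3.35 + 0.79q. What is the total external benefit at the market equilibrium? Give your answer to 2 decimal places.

Market equilibrium (private): 14.92 + 1.19q = 181.94 - 1.30q → q_m = 67.0763.
Total external benefit = ∫₀^{q_m} (3.35 + 0.79q) dq = 3.35×67.0763 + ½×0.79×67.0763² = 2001.9015.

$2001.90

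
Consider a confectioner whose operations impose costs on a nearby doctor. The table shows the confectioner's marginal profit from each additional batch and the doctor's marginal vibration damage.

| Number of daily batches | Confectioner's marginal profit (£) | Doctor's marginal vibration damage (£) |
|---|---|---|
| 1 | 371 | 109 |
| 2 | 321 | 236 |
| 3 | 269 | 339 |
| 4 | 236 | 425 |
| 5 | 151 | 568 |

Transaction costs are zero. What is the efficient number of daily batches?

2

Bargaining reaches the level where marginal profit last exceeds marginal vibration damage.
That holds through level 2 (321 ≥ 236) but not at 3 (269 < 339).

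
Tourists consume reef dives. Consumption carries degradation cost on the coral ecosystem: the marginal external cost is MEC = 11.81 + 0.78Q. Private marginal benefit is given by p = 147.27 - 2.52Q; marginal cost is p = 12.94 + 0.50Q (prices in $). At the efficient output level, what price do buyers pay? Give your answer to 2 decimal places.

Social marginal benefit = demand − MEC = 135.46 - 3.30Q.
Set SMB = MC: 135.46 - 3.30Q = 12.94 + 0.50Q → Q* = 32.2421.
Consumer price on the demand curve at Q*: 147.27 − 2.52×32.2421 = 66.0199.

P = $66.02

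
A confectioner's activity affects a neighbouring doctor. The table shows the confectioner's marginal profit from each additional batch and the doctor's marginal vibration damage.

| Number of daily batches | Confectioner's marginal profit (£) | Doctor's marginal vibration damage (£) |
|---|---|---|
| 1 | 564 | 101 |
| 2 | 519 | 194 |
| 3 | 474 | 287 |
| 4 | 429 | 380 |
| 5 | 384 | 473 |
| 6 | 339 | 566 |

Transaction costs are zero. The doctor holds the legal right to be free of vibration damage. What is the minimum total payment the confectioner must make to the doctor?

Efficient level: marginal profit ≥ marginal vibration damage through level 4, so k* = 4.
With the doctor holding the right, the confectioner must at least compensate total damage at k*: 101 + 194 + 287 + 380 = 962.

£962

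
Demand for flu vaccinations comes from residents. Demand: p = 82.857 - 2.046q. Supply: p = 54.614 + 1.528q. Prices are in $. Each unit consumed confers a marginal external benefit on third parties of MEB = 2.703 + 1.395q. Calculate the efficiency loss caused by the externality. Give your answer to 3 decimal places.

DWL = $43.236

Market equilibrium (private): 54.614 + 1.528q = 82.857 - 2.046q → q_m = 7.9024.
Social marginal benefit = demand + MEB = 85.560 - 0.651q.
Set SMB = MC: 85.560 - 0.651q = 54.614 + 1.528q → q* = 14.2019.
The welfare-loss triangle has base |q_m − q*| and height MEB(q_m) (the vertical gap between SMB and MC is zero at q* and MEB at q_m).
DWL = ½ × 6.2995 × 13.7268 = 43.2360.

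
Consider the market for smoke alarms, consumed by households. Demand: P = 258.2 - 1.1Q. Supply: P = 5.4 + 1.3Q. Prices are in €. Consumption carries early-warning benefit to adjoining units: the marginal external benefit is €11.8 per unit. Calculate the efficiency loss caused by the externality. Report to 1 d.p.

DWL = €29.0

Market equilibrium (private): 5.4 + 1.3Q = 258.2 - 1.1Q → Q_m = 105.3333.
Social marginal benefit = demand + MEB = 270.0 - 1.1Q.
Set SMB = MC: 270.0 - 1.1Q = 5.4 + 1.3Q → Q* = 110.2500.
The loss is the area between SMB and MC from Q* to Q_m; with linear curves that's a triangle of height MEB(Q_m).
DWL = ½ × 4.9167 × 11.8000 = 29.0085.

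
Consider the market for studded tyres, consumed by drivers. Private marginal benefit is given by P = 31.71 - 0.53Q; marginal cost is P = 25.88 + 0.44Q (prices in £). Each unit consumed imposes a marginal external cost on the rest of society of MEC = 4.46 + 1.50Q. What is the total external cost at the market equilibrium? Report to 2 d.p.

£53.90

Market equilibrium (private): 25.88 + 0.44Q = 31.71 - 0.53Q → Q_m = 6.0103.
Total external cost = ∫₀^{Q_m} (4.46 + 1.50Q) dQ = 4.46×6.0103 + ½×1.50×6.0103² = 53.8987.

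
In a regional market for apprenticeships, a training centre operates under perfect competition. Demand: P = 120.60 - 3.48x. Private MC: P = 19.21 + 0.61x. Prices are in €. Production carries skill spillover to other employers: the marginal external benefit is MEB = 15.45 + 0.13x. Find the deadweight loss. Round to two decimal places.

Market equilibrium (private): 19.21 + 0.61x = 120.60 - 3.48x → x_m = 24.7897.
Social marginal cost = private MC − MEB = 3.76 + 0.48x.
Set SMC = demand: 3.76 + 0.48x = 120.60 - 3.48x → x* = 29.5051.
Between x* and x_m the wedge demand − SMC runs linearly from 0 to MEB(x_m), so the loss is a triangle.
DWL = ½ × 4.7154 × 18.6727 = 44.0246.

DWL = €44.02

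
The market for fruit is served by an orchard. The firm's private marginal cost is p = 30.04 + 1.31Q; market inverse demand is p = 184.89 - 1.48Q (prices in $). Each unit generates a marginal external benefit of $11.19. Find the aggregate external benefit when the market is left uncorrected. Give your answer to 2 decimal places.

Market equilibrium (private): 30.04 + 1.31Q = 184.89 - 1.48Q → Q_m = 55.5018.
Total external benefit = MEB × Q_m = 11.19 × 55.5018 = 621.0651.

$621.07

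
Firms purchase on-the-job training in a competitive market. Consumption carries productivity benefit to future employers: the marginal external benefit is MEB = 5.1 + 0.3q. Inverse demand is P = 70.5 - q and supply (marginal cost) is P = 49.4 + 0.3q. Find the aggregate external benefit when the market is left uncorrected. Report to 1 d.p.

Market equilibrium (private): 49.4 + 0.3q = 70.5 - q → q_m = 16.2308.
Total external benefit = ∫₀^{q_m} (5.1 + 0.3q) dq = 5.1×16.2308 + ½×0.3×16.2308² = 122.2929.

122.3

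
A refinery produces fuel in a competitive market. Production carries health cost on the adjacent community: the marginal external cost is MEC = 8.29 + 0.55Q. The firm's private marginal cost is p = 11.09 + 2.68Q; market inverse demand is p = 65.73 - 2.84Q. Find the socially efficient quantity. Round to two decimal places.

Social marginal cost = private MC + MEC = 19.38 + 3.23Q.
Set SMC = demand: 19.38 + 3.23Q = 65.73 - 2.84Q → Q* = 7.6359.

Q* = 7.64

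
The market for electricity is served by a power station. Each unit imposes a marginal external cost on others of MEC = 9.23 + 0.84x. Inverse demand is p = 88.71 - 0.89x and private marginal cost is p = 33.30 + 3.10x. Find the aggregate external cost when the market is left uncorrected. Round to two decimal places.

Market equilibrium (private): 33.30 + 3.10x = 88.71 - 0.89x → x_m = 13.8872.
Total external cost = ∫₀^{x_m} (9.23 + 0.84x) dx = 9.23×13.8872 + ½×0.84×13.8872² = 209.1777.

209.18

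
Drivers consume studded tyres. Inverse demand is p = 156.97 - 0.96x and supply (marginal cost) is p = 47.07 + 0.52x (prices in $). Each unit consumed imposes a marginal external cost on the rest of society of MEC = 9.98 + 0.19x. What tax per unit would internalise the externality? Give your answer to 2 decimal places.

Social marginal benefit = demand − MEC = 146.99 - 1.15x.
Set SMB = MC: 146.99 - 1.15x = 47.07 + 0.52x → x* = 59.8323.
The Pigouvian tax equals MEC at x*: 9.98 + 0.19×59.8323 = 21.3481.

tax = $21.35 per unit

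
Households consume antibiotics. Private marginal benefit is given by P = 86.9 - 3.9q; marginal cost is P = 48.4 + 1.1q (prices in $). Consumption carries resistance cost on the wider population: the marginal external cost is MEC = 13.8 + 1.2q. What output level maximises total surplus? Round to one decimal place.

q* = 4.0

Social marginal benefit = demand − MEC = 73.1 - 5.1q.
Set SMB = MC: 73.1 - 5.1q = 48.4 + 1.1q → q* = 3.9839.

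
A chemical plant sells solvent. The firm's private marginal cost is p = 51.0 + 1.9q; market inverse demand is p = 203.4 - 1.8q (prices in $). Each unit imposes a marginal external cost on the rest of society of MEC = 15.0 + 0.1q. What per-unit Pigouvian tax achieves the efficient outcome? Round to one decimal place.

Social marginal cost = private MC + MEC = 66.0 + 2.0q.
Set SMC = demand: 66.0 + 2.0q = 203.4 - 1.8q → q* = 36.1579.
The Pigouvian tax equals MEC at q*: 15.0 + 0.1×36.1579 = 18.6158.

tax = $18.6 per unit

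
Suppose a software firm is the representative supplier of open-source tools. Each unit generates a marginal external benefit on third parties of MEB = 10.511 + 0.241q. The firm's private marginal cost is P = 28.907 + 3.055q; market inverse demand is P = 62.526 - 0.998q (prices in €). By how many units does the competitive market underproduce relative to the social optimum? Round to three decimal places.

3.282 units

Market equilibrium (private): 28.907 + 3.055q = 62.526 - 0.998q → q_m = 8.2948.
Social marginal cost = private MC − MEB = 18.396 + 2.814q.
Set SMC = demand: 18.396 + 2.814q = 62.526 - 0.998q → q* = 11.5766.
Gap = |8.2948 − 11.5766| = 3.2818.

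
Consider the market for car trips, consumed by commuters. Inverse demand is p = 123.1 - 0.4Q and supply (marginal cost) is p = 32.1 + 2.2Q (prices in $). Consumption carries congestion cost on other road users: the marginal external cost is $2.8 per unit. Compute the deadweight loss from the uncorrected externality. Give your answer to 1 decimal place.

DWL = $1.5

Market equilibrium (private): 32.1 + 2.2Q = 123.1 - 0.4Q → Q_m = 35.0000.
Social marginal benefit = demand − MEC = 120.3 - 0.4Q.
Set SMB = MC: 120.3 - 0.4Q = 32.1 + 2.2Q → Q* = 33.9231.
Height of the DWL triangle at Q_m is MC(Q_m) − SMB(Q_m) = MEC(Q_m) = 2.8000.
DWL = ½ × 1.0769 × 2.8000 = 1.5077.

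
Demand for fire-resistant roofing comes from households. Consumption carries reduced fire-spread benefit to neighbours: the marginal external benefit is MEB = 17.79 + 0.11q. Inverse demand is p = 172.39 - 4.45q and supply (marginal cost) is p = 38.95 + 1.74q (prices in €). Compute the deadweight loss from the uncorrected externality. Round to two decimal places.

DWL = €33.43

Market equilibrium (private): 38.95 + 1.74q = 172.39 - 4.45q → q_m = 21.5574.
Social marginal benefit = demand + MEB = 190.18 - 4.34q.
Set SMB = MC: 190.18 - 4.34q = 38.95 + 1.74q → q* = 24.8734.
Between q* and q_m the wedge SMB − MC runs linearly from 0 to MEB(q_m), so the loss is a triangle.
DWL = ½ × 3.3160 × 20.1613 = 33.4274.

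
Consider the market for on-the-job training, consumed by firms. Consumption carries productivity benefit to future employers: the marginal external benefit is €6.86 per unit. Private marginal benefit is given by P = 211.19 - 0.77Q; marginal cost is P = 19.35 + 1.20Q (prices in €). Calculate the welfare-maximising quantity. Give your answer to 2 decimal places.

Q* = 100.86

Social marginal benefit = demand + MEB = 218.05 - 0.77Q.
Set SMB = MC: 218.05 - 0.77Q = 19.35 + 1.20Q → Q* = 100.8629.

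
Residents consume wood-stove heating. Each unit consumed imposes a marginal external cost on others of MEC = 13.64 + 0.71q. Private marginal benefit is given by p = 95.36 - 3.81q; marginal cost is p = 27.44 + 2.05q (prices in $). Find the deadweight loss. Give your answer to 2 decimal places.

DWL = $36.40

Market equilibrium (private): 27.44 + 2.05q = 95.36 - 3.81q → q_m = 11.5904.
Social marginal benefit = demand − MEC = 81.72 - 4.52q.
Set SMB = MC: 81.72 - 4.52q = 27.44 + 2.05q → q* = 8.2618.
Height of the DWL triangle at q_m is MC(q_m) − SMB(q_m) = MEC(q_m) = 21.8692.
DWL = ½ × 3.3286 × 21.8692 = 36.3969.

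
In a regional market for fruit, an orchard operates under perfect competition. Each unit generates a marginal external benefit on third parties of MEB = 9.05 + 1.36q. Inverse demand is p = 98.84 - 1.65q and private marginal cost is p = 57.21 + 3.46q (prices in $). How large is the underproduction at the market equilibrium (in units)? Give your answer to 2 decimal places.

5.37 units

Market equilibrium (private): 57.21 + 3.46q = 98.84 - 1.65q → q_m = 8.1468.
Social marginal cost = private MC − MEB = 48.16 + 2.10q.
Set SMC = demand: 48.16 + 2.10q = 98.84 - 1.65q → q* = 13.5147.
Gap = |8.1468 − 13.5147| = 5.3679.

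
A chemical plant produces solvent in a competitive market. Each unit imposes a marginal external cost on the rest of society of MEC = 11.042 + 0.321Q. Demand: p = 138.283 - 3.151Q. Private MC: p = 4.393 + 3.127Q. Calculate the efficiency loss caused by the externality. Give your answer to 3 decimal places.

Market equilibrium (private): 4.393 + 3.127Q = 138.283 - 3.151Q → Q_m = 21.3269.
Social marginal cost = private MC + MEC = 15.435 + 3.448Q.
Set SMC = demand: 15.435 + 3.448Q = 138.283 - 3.151Q → Q* = 18.6162.
Height of the DWL triangle at Q_m is SMC(Q_m) − demand(Q_m) = MEC(Q_m) = 17.8879.
DWL = ½ × 2.7107 × 17.8879 = 24.2444.

DWL = 24.244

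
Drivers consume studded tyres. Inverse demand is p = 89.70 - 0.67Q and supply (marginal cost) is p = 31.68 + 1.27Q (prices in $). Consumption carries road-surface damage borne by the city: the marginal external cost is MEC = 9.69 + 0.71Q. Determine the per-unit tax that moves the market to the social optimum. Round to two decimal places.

Social marginal benefit = demand − MEC = 80.01 - 1.38Q.
Set SMB = MC: 80.01 - 1.38Q = 31.68 + 1.27Q → Q* = 18.2377.
The Pigouvian tax equals MEC at Q*: 9.69 + 0.71×18.2377 = 22.6388.

tax = $22.64 per unit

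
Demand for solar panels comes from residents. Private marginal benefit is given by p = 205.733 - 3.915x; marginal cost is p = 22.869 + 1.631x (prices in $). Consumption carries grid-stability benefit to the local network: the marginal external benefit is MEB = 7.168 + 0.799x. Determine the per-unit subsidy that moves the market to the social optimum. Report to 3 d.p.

subsidy = $39.154 per unit

Social marginal benefit = demand + MEB = 212.901 - 3.116x.
Set SMB = MC: 212.901 - 3.116x = 22.869 + 1.631x → x* = 40.0320.
The Pigouvian subsidy equals MEB at x*: 7.168 + 0.799×40.0320 = 39.1536.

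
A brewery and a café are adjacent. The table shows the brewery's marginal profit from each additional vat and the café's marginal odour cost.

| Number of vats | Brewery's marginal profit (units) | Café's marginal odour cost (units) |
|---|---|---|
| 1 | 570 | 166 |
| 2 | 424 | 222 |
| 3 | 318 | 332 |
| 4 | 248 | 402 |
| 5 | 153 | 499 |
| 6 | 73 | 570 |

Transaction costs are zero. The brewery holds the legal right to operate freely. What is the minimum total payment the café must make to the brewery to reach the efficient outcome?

792

Left alone the brewery would choose level 6 (marginal profit stays positive).
Efficient level: k* = 2 (marginal profit ≥ marginal odour cost through 2).
The café must at least cover the brewery's forgone profit from cutting 6→2: 318 + 248 + 153 + 73 = 792.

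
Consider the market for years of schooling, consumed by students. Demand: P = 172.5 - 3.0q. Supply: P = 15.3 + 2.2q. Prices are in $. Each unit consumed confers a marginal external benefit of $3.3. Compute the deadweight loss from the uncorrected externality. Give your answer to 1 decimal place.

Market equilibrium (private): 15.3 + 2.2q = 172.5 - 3.0q → q_m = 30.2308.
Social marginal benefit = demand + MEB = 175.8 - 3.0q.
Set SMB = MC: 175.8 - 3.0q = 15.3 + 2.2q → q* = 30.8654.
The loss is the area between SMB and MC from q* to q_m; with linear curves that's a triangle of height MEB(q_m).
DWL = ½ × 0.6346 × 3.3000 = 1.0471.

DWL = $1.0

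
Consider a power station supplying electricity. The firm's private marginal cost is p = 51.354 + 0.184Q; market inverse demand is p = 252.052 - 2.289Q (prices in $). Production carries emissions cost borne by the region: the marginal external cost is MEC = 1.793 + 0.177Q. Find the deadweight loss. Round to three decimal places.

DWL = $49.258

Market equilibrium (private): 51.354 + 0.184Q = 252.052 - 2.289Q → Q_m = 81.1557.
Social marginal cost = private MC + MEC = 53.147 + 0.361Q.
Set SMC = demand: 53.147 + 0.361Q = 252.052 - 2.289Q → Q* = 75.0585.
The welfare-loss triangle has base |Q_m − Q*| and height MEC(Q_m) (the vertical gap between SMC and demand is zero at Q* and MEC at Q_m).
DWL = ½ × 6.0972 × 16.1576 = 49.2581.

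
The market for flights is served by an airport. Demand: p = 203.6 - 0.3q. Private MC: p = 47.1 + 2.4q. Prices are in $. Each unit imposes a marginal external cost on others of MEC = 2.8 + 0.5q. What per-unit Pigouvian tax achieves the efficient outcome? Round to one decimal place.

Social marginal cost = private MC + MEC = 49.9 + 2.9q.
Set SMC = demand: 49.9 + 2.9q = 203.6 - 0.3q → q* = 48.0313.
The Pigouvian tax equals MEC at q*: 2.8 + 0.5×48.0313 = 26.8157.

tax = $26.8 per unit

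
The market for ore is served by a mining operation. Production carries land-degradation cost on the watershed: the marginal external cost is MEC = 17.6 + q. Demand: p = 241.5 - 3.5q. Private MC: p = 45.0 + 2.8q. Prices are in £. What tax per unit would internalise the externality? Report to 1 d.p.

Social marginal cost = private MC + MEC = 62.6 + 3.8q.
Set SMC = demand: 62.6 + 3.8q = 241.5 - 3.5q → q* = 24.5068.
The Pigouvian tax equals MEC at q*: 17.6 + 1.0×24.5068 = 42.1068.

tax = £42.1 per unit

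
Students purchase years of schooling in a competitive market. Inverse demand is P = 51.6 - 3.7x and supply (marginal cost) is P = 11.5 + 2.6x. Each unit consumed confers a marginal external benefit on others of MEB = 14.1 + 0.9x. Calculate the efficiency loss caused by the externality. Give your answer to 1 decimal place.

DWL = 36.4

Market equilibrium (private): 11.5 + 2.6x = 51.6 - 3.7x → x_m = 6.3651.
Social marginal benefit = demand + MEB = 65.7 - 2.8x.
Set SMB = MC: 65.7 - 2.8x = 11.5 + 2.6x → x* = 10.0370.
The loss is the area between SMB and MC from x* to x_m; with linear curves that's a triangle of height MEB(x_m).
DWL = ½ × 3.6719 × 19.8286 = 36.4043.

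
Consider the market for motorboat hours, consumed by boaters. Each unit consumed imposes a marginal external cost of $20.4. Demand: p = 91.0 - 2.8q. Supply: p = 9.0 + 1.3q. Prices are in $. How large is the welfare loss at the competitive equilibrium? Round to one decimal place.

Market equilibrium (private): 9.0 + 1.3q = 91.0 - 2.8q → q_m = 20.0000.
Social marginal benefit = demand − MEC = 70.6 - 2.8q.
Set SMB = MC: 70.6 - 2.8q = 9.0 + 1.3q → q* = 15.0244.
Height of the DWL triangle at q_m is MC(q_m) − SMB(q_m) = MEC(q_m) = 20.4000.
DWL = ½ × 4.9756 × 20.4000 = 50.7511.

DWL = $50.8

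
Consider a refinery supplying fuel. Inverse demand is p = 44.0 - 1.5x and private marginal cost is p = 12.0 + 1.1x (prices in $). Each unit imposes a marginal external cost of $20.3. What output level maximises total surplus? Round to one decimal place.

x* = 4.5

Social marginal cost = private MC + MEC = 32.3 + 1.1x.
Set SMC = demand: 32.3 + 1.1x = 44.0 - 1.5x → x* = 4.5000.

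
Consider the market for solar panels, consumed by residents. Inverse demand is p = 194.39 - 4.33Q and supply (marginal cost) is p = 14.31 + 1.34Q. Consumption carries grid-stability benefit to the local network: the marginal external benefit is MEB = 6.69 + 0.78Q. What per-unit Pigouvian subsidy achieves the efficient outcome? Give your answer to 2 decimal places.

Social marginal benefit = demand + MEB = 201.08 - 3.55Q.
Set SMB = MC: 201.08 - 3.55Q = 14.31 + 1.34Q → Q* = 38.1943.
The Pigouvian subsidy equals MEB at Q*: 6.69 + 0.78×38.1943 = 36.4816.

subsidy = 36.48 per unit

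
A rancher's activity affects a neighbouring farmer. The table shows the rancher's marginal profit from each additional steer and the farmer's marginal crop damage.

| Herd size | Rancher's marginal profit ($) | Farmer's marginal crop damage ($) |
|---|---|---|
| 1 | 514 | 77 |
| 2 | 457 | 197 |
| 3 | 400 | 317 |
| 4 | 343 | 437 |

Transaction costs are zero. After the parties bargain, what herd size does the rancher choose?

3

Bargaining reaches the level where marginal profit last exceeds marginal crop damage.
That holds through level 3 (400 ≥ 317) but not at 4 (343 < 437).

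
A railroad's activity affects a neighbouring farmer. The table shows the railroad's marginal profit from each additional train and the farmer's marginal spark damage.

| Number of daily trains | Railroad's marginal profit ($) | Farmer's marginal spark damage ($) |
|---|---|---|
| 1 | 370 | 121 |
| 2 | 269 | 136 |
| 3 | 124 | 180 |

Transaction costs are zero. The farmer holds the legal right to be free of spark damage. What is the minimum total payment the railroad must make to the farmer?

Efficient level: marginal profit ≥ marginal spark damage through level 2, so k* = 2.
With the farmer holding the right, the railroad must at least compensate total damage at k*: 121 + 136 = 257.

$257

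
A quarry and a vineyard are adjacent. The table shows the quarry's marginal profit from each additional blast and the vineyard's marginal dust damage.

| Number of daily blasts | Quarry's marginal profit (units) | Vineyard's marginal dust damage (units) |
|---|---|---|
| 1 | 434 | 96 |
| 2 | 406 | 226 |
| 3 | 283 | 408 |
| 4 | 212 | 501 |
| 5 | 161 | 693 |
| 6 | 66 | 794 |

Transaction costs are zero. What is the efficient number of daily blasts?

Bargaining reaches the level where marginal profit last exceeds marginal dust damage.
That holds through level 2 (406 ≥ 226) but not at 3 (283 < 408).

2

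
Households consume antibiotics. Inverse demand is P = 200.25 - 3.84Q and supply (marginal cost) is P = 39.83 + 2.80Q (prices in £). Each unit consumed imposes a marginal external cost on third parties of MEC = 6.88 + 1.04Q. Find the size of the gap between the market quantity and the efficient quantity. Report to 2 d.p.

4.17 units

Market equilibrium (private): 39.83 + 2.80Q = 200.25 - 3.84Q → Q_m = 24.1596.
Social marginal benefit = demand − MEC = 193.37 - 4.88Q.
Set SMB = MC: 193.37 - 4.88Q = 39.83 + 2.80Q → Q* = 19.9922.
Gap = |24.1596 − 19.9922| = 4.1674.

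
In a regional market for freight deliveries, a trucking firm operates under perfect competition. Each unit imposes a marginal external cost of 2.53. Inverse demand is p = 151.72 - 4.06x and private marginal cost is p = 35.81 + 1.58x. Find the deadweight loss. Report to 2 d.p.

DWL = 0.57

Market equilibrium (private): 35.81 + 1.58x = 151.72 - 4.06x → x_m = 20.5514.
Social marginal cost = private MC + MEC = 38.34 + 1.58x.
Set SMC = demand: 38.34 + 1.58x = 151.72 - 4.06x → x* = 20.1028.
The welfare-loss triangle has base |x_m − x*| and height MEC(x_m) (the vertical gap between SMC and demand is zero at x* and MEC at x_m).
DWL = ½ × 0.4486 × 2.5300 = 0.5675.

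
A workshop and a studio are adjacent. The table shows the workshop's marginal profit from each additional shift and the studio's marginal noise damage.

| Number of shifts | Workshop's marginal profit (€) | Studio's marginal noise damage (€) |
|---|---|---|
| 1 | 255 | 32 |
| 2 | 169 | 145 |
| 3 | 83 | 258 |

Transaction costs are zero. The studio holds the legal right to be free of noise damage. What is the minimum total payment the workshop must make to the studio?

€177

Efficient level: marginal profit ≥ marginal noise damage through level 2, so k* = 2.
With the studio holding the right, the workshop must at least compensate total damage at k*: 32 + 145 = 177.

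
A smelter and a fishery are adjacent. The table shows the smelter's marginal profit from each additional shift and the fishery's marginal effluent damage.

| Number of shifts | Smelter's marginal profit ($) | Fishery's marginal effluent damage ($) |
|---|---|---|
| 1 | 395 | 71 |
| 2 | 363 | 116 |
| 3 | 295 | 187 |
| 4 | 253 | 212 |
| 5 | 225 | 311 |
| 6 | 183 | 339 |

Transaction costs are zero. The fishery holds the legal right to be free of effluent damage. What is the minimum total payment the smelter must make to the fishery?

$586

Efficient level: marginal profit ≥ marginal effluent damage through level 4, so k* = 4.
With the fishery holding the right, the smelter must at least compensate total damage at k*: 71 + 116 + 187 + 212 = 586.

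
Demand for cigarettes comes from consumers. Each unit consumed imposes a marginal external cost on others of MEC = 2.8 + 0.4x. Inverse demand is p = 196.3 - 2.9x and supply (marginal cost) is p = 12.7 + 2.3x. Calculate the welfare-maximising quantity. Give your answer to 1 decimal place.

x* = 32.3

Social marginal benefit = demand − MEC = 193.5 - 3.3x.
Set SMB = MC: 193.5 - 3.3x = 12.7 + 2.3x → x* = 32.2857.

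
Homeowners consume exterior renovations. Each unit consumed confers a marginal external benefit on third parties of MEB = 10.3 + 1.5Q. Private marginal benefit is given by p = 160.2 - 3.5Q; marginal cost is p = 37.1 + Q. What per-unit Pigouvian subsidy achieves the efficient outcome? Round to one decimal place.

Social marginal benefit = demand + MEB = 170.5 - 2.0Q.
Set SMB = MC: 170.5 - 2.0Q = 37.1 + Q → Q* = 44.4667.
The Pigouvian subsidy equals MEB at Q*: 10.3 + 1.5×44.4667 = 77.0001.

subsidy = 77.0 per unit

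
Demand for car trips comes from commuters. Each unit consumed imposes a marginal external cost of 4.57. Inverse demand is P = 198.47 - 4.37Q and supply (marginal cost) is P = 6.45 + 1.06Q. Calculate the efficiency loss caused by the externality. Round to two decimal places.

DWL = 1.92

Market equilibrium (private): 6.45 + 1.06Q = 198.47 - 4.37Q → Q_m = 35.3628.
Social marginal benefit = demand − MEC = 193.90 - 4.37Q.
Set SMB = MC: 193.90 - 4.37Q = 6.45 + 1.06Q → Q* = 34.5212.
Between Q* and Q_m the wedge MC − SMB runs linearly from 0 to MEC(Q_m), so the loss is a triangle.
DWL = ½ × 0.8416 × 4.5700 = 1.9231.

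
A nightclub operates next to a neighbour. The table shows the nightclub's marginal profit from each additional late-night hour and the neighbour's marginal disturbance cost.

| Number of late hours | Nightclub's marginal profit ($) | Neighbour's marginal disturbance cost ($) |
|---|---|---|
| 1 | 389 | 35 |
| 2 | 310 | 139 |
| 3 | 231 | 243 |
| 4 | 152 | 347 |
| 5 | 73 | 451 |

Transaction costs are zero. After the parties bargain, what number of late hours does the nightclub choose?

Bargaining reaches the level where marginal profit last exceeds marginal disturbance cost.
That holds through level 2 (310 ≥ 139) but not at 3 (231 < 243).

2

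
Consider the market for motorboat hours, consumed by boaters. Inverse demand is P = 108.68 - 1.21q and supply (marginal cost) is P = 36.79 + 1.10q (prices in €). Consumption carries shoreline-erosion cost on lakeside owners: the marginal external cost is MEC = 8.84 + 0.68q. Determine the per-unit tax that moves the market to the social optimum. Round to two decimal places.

Social marginal benefit = demand − MEC = 99.84 - 1.89q.
Set SMB = MC: 99.84 - 1.89q = 36.79 + 1.10q → q* = 21.0870.
The Pigouvian tax equals MEC at q*: 8.84 + 0.68×21.0870 = 23.1792.

tax = €23.18 per unit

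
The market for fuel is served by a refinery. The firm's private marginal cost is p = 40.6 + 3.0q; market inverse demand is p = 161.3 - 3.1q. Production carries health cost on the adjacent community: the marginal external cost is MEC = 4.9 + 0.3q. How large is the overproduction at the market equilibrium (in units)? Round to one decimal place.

1.7 units

Market equilibrium (private): 40.6 + 3.0q = 161.3 - 3.1q → q_m = 19.7869.
Social marginal cost = private MC + MEC = 45.5 + 3.3q.
Set SMC = demand: 45.5 + 3.3q = 161.3 - 3.1q → q* = 18.0938.
Gap = |19.7869 − 18.0938| = 1.6931.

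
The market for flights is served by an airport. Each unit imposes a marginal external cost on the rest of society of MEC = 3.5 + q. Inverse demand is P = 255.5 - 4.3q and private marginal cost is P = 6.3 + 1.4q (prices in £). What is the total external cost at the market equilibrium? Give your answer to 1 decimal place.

Market equilibrium (private): 6.3 + 1.4q = 255.5 - 4.3q → q_m = 43.7193.
Total external cost = ∫₀^{q_m} (3.5 + 1.0q) dq = 3.5×43.7193 + ½×1.0×43.7193² = 1108.7061.

£1108.7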